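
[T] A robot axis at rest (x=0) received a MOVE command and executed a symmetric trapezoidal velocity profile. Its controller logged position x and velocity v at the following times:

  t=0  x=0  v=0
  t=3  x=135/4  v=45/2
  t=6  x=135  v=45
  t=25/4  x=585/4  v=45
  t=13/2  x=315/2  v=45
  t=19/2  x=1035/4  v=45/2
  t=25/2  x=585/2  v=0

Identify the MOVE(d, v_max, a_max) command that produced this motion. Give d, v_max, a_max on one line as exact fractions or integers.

final state: t=25/2, x=585/2, v=0 → d = 585/2
a_max = (45/2−0)/(3−0) = 15/2
max v = 45 over t∈[6,13/2] → v_max = 45
check: 45·(6+1/2) = 585/2 ✓

d=585/2 v_max=45 a_max=15/2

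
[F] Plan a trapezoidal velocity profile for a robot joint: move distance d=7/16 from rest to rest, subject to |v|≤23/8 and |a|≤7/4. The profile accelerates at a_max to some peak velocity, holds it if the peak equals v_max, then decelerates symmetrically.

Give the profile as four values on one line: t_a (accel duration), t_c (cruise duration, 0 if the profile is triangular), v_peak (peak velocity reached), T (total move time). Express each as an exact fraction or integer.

t_a=1/2 t_c=0 v_peak=7/8 T=1

vₘ²/aₘ = (23/8)²/(7/4) = 529/112
7/16 < 529/112 so t_c = 0
v_peak = √(7/16·7/4) = √(49/64) = 7/8
t_a = (7/8)/(7/4) = 1/2; t_c = 0
T = 2·1/2 = 1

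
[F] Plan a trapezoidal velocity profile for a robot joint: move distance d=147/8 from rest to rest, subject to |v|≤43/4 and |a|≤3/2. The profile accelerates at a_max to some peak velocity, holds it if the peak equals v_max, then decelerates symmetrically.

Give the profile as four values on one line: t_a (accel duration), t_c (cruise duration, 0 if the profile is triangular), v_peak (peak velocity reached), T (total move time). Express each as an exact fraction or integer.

v_max²/a_max = (43/4)²/(3/2) = 1849/24
147/8 < 1849/24 → triangular
v_peak = √(147/8·3/2) = √(441/16) = 21/4
t_a = (21/4)/(3/2) = 7/2; t_c = 0
T = 2·7/2 = 7

t_a=7/2 t_c=0 v_peak=21/4 T=7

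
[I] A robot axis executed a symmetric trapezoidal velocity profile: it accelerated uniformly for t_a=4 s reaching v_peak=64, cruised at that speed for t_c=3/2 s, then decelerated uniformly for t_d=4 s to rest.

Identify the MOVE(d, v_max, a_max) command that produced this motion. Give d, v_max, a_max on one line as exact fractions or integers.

d=352 v_max=64 a_max=16

a_max = 64/4 = 16
d_a = ½·64·4 = 128; d_c = 64·3/2 = 96
d = 2·128 + 96 = 352
t_c = 3/2 > 0 ⇒ limit active, v_max = 64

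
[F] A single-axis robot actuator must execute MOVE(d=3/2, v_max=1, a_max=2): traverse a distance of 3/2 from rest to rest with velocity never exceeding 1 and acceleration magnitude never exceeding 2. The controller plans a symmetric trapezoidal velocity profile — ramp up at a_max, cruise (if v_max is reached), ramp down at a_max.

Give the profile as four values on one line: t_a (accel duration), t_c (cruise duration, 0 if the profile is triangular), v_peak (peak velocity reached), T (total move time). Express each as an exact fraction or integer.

v_max²/a_max = 1²/2 = 1/2
3/2 ≥ 1/2 so v_max reached
t_a = 1/2; v_peak = 1
d_cruise = 3/2 − 1/2 = 1; t_c = 1/1 = 1
T = 2·1/2 + 1 = 2

t_a=1/2 t_c=1 v_peak=1 T=2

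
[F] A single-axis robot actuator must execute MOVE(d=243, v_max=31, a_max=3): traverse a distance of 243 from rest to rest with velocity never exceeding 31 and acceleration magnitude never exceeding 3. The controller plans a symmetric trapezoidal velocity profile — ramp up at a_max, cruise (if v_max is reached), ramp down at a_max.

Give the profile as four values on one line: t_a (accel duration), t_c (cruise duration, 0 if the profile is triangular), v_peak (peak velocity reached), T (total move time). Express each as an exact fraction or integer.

t_a=9 t_c=0 v_peak=27 T=18

v_max²/a_max = 31²/3 = 961/3
243 < 961/3 so t_c = 0
v_peak = √(243·3) = √729 = 27
t_a = 27/3 = 9; t_c = 0
T = 2·9 = 18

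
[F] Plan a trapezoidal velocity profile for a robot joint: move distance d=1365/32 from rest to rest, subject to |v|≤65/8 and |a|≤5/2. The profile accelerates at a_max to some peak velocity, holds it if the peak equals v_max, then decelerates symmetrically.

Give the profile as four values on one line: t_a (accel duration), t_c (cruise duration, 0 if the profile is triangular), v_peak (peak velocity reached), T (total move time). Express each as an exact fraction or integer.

(v_max)²/a_max = (65/8)²/(5/2) = 845/32
1365/32 ≥ 845/32 → trapezoidal
t_a = (65/8)/(5/2) = 13/4; v_peak = 65/8
d_cruise = 1365/32 − 845/32 = 65/4; t_c = (65/4)/(65/8) = 2
T = 2·13/4 + 2 = 17/2

t_a=13/4 t_c=2 v_peak=65/8 T=17/2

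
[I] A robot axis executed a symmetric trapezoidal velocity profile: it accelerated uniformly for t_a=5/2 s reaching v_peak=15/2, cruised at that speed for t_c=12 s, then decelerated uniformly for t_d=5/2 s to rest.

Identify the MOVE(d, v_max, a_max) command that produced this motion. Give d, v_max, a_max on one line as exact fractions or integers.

d=435/4 v_max=15/2 a_max=3

a_max = (15/2)/(5/2) = 3
d_a = ½·15/2·5/2 = 75/8; d_c = 15/2·12 = 90
d = 2·75/8 + 90 = 435/4
t_c = 12 > 0 so v_max = 15/2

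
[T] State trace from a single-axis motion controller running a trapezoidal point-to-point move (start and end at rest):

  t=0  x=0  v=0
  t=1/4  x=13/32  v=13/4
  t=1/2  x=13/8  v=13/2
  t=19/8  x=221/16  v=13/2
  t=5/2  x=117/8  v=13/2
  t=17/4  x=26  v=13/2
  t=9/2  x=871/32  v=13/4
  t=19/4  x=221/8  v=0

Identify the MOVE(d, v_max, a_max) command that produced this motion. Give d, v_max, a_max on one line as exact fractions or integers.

final state: t=19/4, x=221/8, v=0 → d = 221/8
a_max = (13/4−0)/(1/4−0) = 13
max v = 13/2 over t∈[1/2,17/4] → v_max = 13/2
check: 13/2·(1/2+15/4) = 221/8 ✓

d=221/8 v_max=13/2 a_max=13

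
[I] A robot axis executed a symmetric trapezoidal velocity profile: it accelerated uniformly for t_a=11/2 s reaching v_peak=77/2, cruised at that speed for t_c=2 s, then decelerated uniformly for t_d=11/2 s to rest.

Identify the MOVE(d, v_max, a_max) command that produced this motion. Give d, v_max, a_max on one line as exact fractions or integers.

a_max = (77/2)/(11/2) = 7
d_a = ½·77/2·11/2 = 847/8; d_c = 77/2·2 = 77
d = 2·847/8 + 77 = 1155/4
t_c = 2 > 0 → v_max = v_peak = 77/2

d=1155/4 v_max=77/2 a_max=7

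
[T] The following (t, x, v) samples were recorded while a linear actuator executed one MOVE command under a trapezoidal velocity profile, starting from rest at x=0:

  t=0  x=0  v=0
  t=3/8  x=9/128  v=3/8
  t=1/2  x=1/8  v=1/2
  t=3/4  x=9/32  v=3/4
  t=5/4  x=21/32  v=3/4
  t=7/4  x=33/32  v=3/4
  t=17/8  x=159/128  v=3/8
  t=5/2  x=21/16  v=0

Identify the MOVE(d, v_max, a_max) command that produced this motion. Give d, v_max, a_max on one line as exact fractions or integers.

d=21/16 v_max=3/4 a_max=1

final state: t=5/2, x=21/16, v=0 → d = 21/16
a_max = (3/8−0)/(3/8−0) = 1
max v = 3/4 over t∈[3/4,7/4] → v_max = 3/4
check: 3/4·(3/4+1) = 21/16 ✓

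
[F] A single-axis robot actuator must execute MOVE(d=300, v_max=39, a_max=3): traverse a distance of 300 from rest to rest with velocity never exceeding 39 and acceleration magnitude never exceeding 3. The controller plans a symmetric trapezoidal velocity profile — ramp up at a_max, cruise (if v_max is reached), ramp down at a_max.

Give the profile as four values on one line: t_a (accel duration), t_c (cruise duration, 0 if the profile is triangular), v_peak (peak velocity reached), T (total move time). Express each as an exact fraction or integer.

v_max²/a_max = 39²/3 = 507
300 < 507 → triangular
v_peak = √(300·3) = √900 = 30
t_a = 30/3 = 10; t_c = 0
T = 2·10 = 20

t_a=10 t_c=0 v_peak=30 T=20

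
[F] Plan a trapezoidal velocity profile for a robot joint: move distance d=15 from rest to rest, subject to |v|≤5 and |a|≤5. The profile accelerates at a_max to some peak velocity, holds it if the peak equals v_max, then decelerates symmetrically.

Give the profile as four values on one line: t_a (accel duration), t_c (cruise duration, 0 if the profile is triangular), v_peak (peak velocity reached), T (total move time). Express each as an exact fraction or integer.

t_a=1 t_c=2 v_peak=5 T=4

(v_max)²/a_max = 5²/5 = 5
15 ≥ 5 ⇒ cruise phase
t_a = 5/5 = 1; v_peak = 5
d_cruise = 15 − 5 = 10; t_c = 10/5 = 2
T = 2·1 + 2 = 4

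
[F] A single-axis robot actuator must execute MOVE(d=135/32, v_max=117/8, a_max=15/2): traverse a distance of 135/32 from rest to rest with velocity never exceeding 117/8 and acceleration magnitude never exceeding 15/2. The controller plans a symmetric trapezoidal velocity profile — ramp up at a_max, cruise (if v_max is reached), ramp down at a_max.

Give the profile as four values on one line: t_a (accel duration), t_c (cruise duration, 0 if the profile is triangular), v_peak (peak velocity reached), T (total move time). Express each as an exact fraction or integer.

t_a=3/4 t_c=0 v_peak=45/8 T=3/2

vₘ²/aₘ = (117/8)²/(15/2) = 4563/160
135/32 < 4563/160 so t_c = 0
v_peak = √(135/32·15/2) = √(2025/64) = 45/8
t_a = (45/8)/(15/2) = 3/4; t_c = 0
T = 2·3/4 = 3/2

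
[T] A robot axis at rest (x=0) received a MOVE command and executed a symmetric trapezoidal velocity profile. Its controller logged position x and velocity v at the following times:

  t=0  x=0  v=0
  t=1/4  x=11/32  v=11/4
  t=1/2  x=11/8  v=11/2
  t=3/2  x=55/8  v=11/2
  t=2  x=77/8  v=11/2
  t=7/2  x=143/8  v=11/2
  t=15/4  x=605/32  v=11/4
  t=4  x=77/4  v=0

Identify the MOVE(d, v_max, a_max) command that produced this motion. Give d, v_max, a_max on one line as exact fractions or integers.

final state: t=4, x=77/4, v=0 → d = 77/4
a_max = (11/4−0)/(1/4−0) = 11
max v = 11/2 over t∈[1/2,7/2] → v_max = 11/2
check: 11/2·(1/2+3) = 77/4 ✓

d=77/4 v_max=11/2 a_max=11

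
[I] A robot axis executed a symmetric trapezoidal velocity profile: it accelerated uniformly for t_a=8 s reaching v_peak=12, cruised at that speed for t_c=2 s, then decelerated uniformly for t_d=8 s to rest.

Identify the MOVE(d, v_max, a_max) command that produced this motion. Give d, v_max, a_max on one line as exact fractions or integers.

d=120 v_max=12 a_max=3/2

a_max = 12/8 = 3/2
d_a = ½·12·8 = 48; d_c = 12·2 = 24
d = 2·48 + 24 = 120
t_c = 2 > 0 so v_max = 12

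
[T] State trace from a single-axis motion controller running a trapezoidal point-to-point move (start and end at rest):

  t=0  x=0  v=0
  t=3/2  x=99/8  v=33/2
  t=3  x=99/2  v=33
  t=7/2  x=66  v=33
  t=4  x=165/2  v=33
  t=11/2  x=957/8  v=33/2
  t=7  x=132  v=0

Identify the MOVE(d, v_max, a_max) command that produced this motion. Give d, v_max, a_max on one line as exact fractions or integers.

final state: t=7, x=132, v=0 → d = 132
a_max = (33/2−0)/(3/2−0) = 11
max v = 33 over t∈[3,4] → v_max = 33
check: 33·(3+1) = 132 ✓

d=132 v_max=33 a_max=11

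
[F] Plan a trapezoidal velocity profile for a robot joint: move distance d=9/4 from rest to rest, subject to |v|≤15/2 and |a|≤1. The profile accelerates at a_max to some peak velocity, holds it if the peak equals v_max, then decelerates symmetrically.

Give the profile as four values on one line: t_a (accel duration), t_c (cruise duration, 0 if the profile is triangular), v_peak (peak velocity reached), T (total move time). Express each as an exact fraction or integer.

(v_max)²/a_max = (15/2)²/1 = 225/4
9/4 < 225/4 so t_c = 0
v_peak = √(9/4·1) = √(9/4) = 3/2
t_a = (3/2)/1 = 3/2; t_c = 0
T = 2·3/2 = 3

t_a=3/2 t_c=0 v_peak=3/2 T=3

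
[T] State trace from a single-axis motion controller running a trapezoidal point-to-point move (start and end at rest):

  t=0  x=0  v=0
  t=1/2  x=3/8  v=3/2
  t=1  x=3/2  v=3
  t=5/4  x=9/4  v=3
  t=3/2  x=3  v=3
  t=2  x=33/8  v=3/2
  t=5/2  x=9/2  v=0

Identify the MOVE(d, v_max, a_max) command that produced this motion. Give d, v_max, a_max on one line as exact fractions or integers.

d=9/2 v_max=3 a_max=3

final state: t=5/2, x=9/2, v=0 → d = 9/2
a_max = (3/2−0)/(1/2−0) = 3
max v = 3 over t∈[1,3/2] → v_max = 3
check: 3·(1+1/2) = 9/2 ✓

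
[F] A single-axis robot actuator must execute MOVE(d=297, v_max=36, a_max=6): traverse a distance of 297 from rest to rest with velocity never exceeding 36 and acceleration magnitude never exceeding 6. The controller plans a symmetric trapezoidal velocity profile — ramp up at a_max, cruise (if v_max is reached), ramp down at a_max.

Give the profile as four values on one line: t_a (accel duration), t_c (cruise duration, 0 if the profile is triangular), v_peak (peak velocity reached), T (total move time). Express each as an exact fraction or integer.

(v_max)²/a_max = 36²/6 = 216
297 ≥ 216 ⇒ cruise phase
t_a = 36/6 = 6; v_peak = 36
d_cruise = 297 − 216 = 81; t_c = 81/36 = 9/4
T = 2·6 + 9/4 = 57/4

t_a=6 t_c=9/4 v_peak=36 T=57/4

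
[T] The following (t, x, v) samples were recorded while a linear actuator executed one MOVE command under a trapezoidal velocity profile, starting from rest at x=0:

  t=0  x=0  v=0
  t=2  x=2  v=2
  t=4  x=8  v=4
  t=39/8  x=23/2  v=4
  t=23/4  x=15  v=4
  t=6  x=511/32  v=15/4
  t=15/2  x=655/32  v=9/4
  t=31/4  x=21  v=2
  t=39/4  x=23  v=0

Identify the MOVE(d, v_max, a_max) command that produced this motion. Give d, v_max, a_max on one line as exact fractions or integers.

final state: t=39/4, x=23, v=0 → d = 23
a_max = (2−0)/(2−0) = 1
max v = 4 over t∈[4,23/4] → v_max = 4
check: 4·(4+7/4) = 23 ✓

d=23 v_max=4 a_max=1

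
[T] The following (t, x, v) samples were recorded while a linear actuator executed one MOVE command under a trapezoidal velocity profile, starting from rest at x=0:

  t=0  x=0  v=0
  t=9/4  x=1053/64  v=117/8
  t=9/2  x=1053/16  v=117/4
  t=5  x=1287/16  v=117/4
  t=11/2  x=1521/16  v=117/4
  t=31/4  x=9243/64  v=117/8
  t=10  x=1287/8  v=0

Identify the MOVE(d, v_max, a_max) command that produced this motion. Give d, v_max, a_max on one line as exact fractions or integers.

final state: t=10, x=1287/8, v=0 → d = 1287/8
a_max = (117/8−0)/(9/4−0) = 13/2
max v = 117/4 over t∈[9/2,11/2] → v_max = 117/4
check: 117/4·(9/2+1) = 1287/8 ✓

d=1287/8 v_max=117/4 a_max=13/2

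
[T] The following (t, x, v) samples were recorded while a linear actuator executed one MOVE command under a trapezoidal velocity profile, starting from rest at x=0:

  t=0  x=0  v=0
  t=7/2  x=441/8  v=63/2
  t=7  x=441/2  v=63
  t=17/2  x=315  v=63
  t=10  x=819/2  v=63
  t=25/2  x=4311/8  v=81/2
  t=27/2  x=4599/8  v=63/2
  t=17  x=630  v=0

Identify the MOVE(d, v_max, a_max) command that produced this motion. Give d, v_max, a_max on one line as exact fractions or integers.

final state: t=17, x=630, v=0 → d = 630
a_max = (63/2−0)/(7/2−0) = 9
max v = 63 over t∈[7,10] → v_max = 63
check: 63·(7+3) = 630 ✓

d=630 v_max=63 a_max=9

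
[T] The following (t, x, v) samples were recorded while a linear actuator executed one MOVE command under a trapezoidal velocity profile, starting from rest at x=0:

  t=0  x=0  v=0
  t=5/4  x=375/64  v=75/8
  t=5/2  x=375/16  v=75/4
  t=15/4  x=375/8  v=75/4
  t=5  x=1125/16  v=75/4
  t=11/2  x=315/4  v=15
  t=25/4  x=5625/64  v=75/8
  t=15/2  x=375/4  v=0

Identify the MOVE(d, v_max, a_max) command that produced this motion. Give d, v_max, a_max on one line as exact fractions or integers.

d=375/4 v_max=75/4 a_max=15/2

final state: t=15/2, x=375/4, v=0 → d = 375/4
a_max = (75/8−0)/(5/4−0) = 15/2
max v = 75/4 over t∈[5/2,5] → v_max = 75/4
check: 75/4·(5/2+5/2) = 375/4 ✓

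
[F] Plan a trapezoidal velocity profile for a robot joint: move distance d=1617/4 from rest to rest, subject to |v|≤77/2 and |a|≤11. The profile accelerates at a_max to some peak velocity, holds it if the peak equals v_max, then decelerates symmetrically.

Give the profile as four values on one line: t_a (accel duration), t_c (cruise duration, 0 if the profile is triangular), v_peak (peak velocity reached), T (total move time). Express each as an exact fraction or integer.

t_a=7/2 t_c=7 v_peak=77/2 T=14

v_max²/a_max = (77/2)²/11 = 539/4
1617/4 ≥ 539/4 so v_max reached
t_a = (77/2)/11 = 7/2; v_peak = 77/2
d_cruise = 1617/4 − 539/4 = 539/2; t_c = (539/2)/(77/2) = 7
T = 2·7/2 + 7 = 14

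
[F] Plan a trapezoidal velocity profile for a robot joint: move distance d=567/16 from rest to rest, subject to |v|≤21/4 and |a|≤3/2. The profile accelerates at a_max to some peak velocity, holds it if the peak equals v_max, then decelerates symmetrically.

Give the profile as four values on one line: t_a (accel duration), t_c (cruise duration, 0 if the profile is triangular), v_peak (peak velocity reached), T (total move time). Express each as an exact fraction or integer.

v_max²/a_max = (21/4)²/(3/2) = 147/8
567/16 ≥ 147/8 → trapezoidal
t_a = (21/4)/(3/2) = 7/2; v_peak = 21/4
d_cruise = 567/16 − 147/8 = 273/16; t_c = (273/16)/(21/4) = 13/4
T = 2·7/2 + 13/4 = 41/4

t_a=7/2 t_c=13/4 v_peak=21/4 T=41/4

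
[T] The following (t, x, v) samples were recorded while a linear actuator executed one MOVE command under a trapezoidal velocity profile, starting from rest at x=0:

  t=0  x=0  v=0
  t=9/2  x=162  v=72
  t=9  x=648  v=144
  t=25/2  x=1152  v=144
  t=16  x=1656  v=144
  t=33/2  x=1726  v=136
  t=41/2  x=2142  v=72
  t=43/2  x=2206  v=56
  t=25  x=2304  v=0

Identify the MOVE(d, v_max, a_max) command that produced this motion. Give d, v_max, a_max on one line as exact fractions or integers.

d=2304 v_max=144 a_max=16

final state: t=25, x=2304, v=0 → d = 2304
a_max = (72−0)/(9/2−0) = 16
max v = 144 over t∈[9,16] → v_max = 144
check: 144·(9+7) = 2304 ✓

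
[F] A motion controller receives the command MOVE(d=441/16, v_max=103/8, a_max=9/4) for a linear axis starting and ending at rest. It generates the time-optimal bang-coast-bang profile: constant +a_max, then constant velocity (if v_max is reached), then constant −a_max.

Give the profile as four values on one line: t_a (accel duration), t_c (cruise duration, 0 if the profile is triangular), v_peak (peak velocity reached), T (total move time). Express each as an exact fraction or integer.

t_a=7/2 t_c=0 v_peak=63/8 T=7

v_max²/a_max = (103/8)²/(9/4) = 10609/144
441/16 < 10609/144 → triangular
v_peak = √(441/16·9/4) = √(3969/64) = 63/8
t_a = (63/8)/(9/4) = 7/2; t_c = 0
T = 2·7/2 = 7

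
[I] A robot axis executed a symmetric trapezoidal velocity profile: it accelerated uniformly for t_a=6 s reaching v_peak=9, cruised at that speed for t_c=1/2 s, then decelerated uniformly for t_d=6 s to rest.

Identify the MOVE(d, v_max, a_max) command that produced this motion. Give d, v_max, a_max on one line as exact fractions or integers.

d=117/2 v_max=9 a_max=3/2

a_max = 9/6 = 3/2
d_a = ½·9·6 = 27; d_c = 9·1/2 = 9/2
d = 2·27 + 9/2 = 117/2
t_c = 1/2 > 0 ⇒ limit active, v_max = 9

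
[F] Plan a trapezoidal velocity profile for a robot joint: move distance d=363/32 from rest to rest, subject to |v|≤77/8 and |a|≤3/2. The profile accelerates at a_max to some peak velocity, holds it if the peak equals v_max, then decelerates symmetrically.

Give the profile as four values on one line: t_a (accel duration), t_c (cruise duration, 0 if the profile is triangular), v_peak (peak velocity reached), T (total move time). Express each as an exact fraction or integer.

vₘ²/aₘ = (77/8)²/(3/2) = 5929/96
363/32 < 5929/96 so t_c = 0
v_peak = √(363/32·3/2) = √(1089/64) = 33/8
t_a = (33/8)/(3/2) = 11/4; t_c = 0
T = 2·11/4 = 11/2

t_a=11/4 t_c=0 v_peak=33/8 T=11/2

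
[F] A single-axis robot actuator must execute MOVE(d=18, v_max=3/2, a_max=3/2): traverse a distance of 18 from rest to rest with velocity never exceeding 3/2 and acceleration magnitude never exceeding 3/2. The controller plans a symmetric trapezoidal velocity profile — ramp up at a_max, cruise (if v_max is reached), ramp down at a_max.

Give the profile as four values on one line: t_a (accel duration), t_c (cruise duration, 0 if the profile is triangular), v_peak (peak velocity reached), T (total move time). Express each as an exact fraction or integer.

vₘ²/aₘ = (3/2)²/(3/2) = 3/2
18 ≥ 3/2 ⇒ cruise phase
t_a = (3/2)/(3/2) = 1; v_peak = 3/2
d_cruise = 18 − 3/2 = 33/2; t_c = (33/2)/(3/2) = 11
T = 2·1 + 11 = 13

t_a=1 t_c=11 v_peak=3/2 T=13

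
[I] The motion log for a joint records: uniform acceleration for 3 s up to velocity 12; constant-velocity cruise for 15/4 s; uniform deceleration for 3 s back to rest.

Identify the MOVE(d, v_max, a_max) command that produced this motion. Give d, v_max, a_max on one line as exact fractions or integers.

a_max = 12/3 = 4
d_a = ½·12·3 = 18; d_c = 12·15/4 = 45
d = 2·18 + 45 = 81
t_c = 15/4 > 0 → v_max = v_peak = 12

d=81 v_max=12 a_max=4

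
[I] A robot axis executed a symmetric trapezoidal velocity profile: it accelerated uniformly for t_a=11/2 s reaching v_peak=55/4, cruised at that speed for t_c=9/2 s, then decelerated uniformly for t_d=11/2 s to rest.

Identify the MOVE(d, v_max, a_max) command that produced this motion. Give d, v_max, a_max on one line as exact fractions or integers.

d=275/2 v_max=55/4 a_max=5/2

a_max = (55/4)/(11/2) = 5/2
d_a = ½·55/4·11/2 = 605/16; d_c = 55/4·9/2 = 495/8
d = 2·605/16 + 495/8 = 275/2
t_c = 9/2 > 0 → v_max = v_peak = 55/4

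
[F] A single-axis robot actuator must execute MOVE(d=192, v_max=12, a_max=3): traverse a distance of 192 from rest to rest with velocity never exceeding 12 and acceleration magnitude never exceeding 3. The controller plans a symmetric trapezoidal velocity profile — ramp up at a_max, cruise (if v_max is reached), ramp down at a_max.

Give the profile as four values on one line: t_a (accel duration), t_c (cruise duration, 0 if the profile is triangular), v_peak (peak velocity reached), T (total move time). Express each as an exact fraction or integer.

t_a=4 t_c=12 v_peak=12 T=20

v_max²/a_max = 12²/3 = 48
192 ≥ 48 ⇒ cruise phase
t_a = 12/3 = 4; v_peak = 12
d_cruise = 192 − 48 = 144; t_c = 144/12 = 12
T = 2·4 + 12 = 20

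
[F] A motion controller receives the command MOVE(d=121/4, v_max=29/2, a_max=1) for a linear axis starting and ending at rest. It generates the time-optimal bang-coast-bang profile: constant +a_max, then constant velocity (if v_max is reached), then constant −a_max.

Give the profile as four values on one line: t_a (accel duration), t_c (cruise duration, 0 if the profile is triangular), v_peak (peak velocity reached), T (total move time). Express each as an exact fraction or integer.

vₘ²/aₘ = (29/2)²/1 = 841/4
121/4 < 841/4 so t_c = 0
v_peak = √(121/4·1) = √(121/4) = 11/2
t_a = (11/2)/1 = 11/2; t_c = 0
T = 2·11/2 = 11

t_a=11/2 t_c=0 v_peak=11/2 T=11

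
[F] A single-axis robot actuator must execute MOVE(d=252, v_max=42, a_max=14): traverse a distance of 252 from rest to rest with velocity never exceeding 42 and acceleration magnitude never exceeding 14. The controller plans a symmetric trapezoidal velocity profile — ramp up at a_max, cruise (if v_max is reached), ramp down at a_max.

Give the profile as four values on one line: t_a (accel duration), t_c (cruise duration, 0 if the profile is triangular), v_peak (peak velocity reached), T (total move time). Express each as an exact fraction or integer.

vₘ²/aₘ = 42²/14 = 126
252 ≥ 126 so v_max reached
t_a = 42/14 = 3; v_peak = 42
d_cruise = 252 − 126 = 126; t_c = 126/42 = 3
T = 2·3 + 3 = 9

t_a=3 t_c=3 v_peak=42 T=9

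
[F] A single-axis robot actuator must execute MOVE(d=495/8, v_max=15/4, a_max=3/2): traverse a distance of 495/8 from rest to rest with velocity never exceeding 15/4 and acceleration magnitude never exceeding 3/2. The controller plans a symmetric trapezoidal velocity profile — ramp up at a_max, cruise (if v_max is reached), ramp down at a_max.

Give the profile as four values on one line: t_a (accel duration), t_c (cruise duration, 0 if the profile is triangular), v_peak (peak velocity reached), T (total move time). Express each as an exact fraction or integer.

t_a=5/2 t_c=14 v_peak=15/4 T=19

vₘ²/aₘ = (15/4)²/(3/2) = 75/8
495/8 ≥ 75/8 → trapezoidal
t_a = (15/4)/(3/2) = 5/2; v_peak = 15/4
d_cruise = 495/8 − 75/8 = 105/2; t_c = (105/2)/(15/4) = 14
T = 2·5/2 + 14 = 19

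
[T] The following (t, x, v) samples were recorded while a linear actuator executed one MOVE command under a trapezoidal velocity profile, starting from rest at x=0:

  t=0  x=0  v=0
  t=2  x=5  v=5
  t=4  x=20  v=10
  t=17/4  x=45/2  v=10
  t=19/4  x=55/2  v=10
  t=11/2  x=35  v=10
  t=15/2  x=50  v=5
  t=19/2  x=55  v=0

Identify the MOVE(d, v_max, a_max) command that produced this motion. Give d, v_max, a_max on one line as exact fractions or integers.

final state: t=19/2, x=55, v=0 → d = 55
a_max = (5−0)/(2−0) = 5/2
max v = 10 over t∈[4,11/2] → v_max = 10
check: 10·(4+3/2) = 55 ✓

d=55 v_max=10 a_max=5/2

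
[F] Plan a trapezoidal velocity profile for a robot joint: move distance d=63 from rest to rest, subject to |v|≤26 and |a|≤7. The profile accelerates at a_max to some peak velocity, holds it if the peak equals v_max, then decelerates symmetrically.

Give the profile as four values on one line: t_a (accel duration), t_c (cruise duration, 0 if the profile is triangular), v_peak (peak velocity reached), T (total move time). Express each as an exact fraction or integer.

(v_max)²/a_max = 26²/7 = 676/7
63 < 676/7 ⇒ no cruise
v_peak = √(63·7) = √441 = 21
t_a = 21/7 = 3; t_c = 0
T = 2·3 = 6

t_a=3 t_c=0 v_peak=21 T=6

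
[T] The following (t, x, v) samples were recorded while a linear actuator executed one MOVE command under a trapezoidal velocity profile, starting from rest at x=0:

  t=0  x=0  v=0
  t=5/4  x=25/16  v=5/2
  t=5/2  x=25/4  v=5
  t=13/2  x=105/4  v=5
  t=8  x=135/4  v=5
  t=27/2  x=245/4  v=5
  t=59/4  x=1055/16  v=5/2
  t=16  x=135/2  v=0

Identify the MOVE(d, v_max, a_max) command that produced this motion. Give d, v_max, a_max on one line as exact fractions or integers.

d=135/2 v_max=5 a_max=2

final state: t=16, x=135/2, v=0 → d = 135/2
a_max = (5/2−0)/(5/4−0) = 2
max v = 5 over t∈[5/2,27/2] → v_max = 5
check: 5·(5/2+11) = 135/2 ✓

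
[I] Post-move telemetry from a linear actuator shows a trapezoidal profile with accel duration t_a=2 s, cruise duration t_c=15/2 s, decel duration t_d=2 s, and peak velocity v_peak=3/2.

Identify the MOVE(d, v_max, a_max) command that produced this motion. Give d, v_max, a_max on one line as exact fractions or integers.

d=57/4 v_max=3/2 a_max=3/4

a_max = (3/2)/2 = 3/4
d_a = ½·3/2·2 = 3/2; d_c = 3/2·15/2 = 45/4
d = 2·3/2 + 45/4 = 57/4
t_c = 15/2 > 0 ⇒ limit active, v_max = 3/2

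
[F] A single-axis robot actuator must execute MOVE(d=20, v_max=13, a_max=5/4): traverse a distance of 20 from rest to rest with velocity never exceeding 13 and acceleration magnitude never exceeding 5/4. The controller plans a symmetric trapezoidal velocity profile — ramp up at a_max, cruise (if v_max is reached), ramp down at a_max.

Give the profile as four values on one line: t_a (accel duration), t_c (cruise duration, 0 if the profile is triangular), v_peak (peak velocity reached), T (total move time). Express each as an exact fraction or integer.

t_a=4 t_c=0 v_peak=5 T=8

(v_max)²/a_max = 13²/(5/4) = 676/5
20 < 676/5 so t_c = 0
v_peak = √(20·5/4) = √25 = 5
t_a = 5/(5/4) = 4; t_c = 0
T = 2·4 = 8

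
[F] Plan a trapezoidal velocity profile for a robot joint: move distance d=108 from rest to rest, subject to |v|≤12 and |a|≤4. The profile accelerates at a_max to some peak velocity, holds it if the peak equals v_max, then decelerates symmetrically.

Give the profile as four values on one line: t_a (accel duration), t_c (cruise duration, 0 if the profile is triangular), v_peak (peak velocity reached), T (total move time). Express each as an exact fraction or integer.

t_a=3 t_c=6 v_peak=12 T=12

v_max²/a_max = 12²/4 = 36
108 ≥ 36 → trapezoidal
t_a = 12/4 = 3; v_peak = 12
d_cruise = 108 − 36 = 72; t_c = 72/12 = 6
T = 2·3 + 6 = 12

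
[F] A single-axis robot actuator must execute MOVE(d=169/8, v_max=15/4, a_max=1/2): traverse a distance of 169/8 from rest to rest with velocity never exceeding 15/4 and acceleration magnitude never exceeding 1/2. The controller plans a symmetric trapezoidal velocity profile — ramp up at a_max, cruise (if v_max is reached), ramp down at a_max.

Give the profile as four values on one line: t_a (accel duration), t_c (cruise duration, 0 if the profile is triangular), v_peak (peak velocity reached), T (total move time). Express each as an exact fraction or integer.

t_a=13/2 t_c=0 v_peak=13/4 T=13

v_max²/a_max = (15/4)²/(1/2) = 225/8
169/8 < 225/8 → triangular
v_peak = √(169/8·1/2) = √(169/16) = 13/4
t_a = (13/4)/(1/2) = 13/2; t_c = 0
T = 2·13/2 = 13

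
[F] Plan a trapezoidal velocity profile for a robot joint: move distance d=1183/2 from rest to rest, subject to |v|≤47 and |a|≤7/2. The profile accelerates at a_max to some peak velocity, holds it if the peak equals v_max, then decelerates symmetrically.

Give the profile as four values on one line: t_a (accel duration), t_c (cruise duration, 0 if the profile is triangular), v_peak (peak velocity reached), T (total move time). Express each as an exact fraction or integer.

t_a=13 t_c=0 v_peak=91/2 T=26

vₘ²/aₘ = 47²/(7/2) = 4418/7
1183/2 < 4418/7 so t_c = 0
v_peak = √(1183/2·7/2) = √(8281/4) = 91/2
t_a = (91/2)/(7/2) = 13; t_c = 0
T = 2·13 = 26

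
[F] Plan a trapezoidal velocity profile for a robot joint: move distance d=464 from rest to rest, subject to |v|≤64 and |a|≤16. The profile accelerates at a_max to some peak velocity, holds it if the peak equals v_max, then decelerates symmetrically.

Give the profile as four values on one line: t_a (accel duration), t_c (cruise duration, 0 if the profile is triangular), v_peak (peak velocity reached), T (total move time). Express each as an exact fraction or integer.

vₘ²/aₘ = 64²/16 = 256
464 ≥ 256 ⇒ cruise phase
t_a = 64/16 = 4; v_peak = 64
d_cruise = 464 − 256 = 208; t_c = 208/64 = 13/4
T = 2·4 + 13/4 = 45/4

t_a=4 t_c=13/4 v_peak=64 T=45/4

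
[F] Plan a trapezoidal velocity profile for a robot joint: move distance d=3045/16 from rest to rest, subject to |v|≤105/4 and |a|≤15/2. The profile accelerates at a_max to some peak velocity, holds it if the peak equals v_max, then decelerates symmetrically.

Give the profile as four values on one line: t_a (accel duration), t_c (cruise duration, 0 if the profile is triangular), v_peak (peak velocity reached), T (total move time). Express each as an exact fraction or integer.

t_a=7/2 t_c=15/4 v_peak=105/4 T=43/4

(v_max)²/a_max = (105/4)²/(15/2) = 735/8
3045/16 ≥ 735/8 → trapezoidal
t_a = (105/4)/(15/2) = 7/2; v_peak = 105/4
d_cruise = 3045/16 − 735/8 = 1575/16; t_c = (1575/16)/(105/4) = 15/4
T = 2·7/2 + 15/4 = 43/4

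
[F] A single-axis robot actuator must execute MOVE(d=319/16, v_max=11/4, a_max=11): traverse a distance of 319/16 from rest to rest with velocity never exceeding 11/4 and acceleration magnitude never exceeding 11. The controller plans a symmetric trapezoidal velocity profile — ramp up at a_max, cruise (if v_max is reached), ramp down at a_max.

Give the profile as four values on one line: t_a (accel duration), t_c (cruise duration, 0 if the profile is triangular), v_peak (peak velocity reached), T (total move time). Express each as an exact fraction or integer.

vₘ²/aₘ = (11/4)²/11 = 11/16
319/16 ≥ 11/16 so v_max reached
t_a = (11/4)/11 = 1/4; v_peak = 11/4
d_cruise = 319/16 − 11/16 = 77/4; t_c = (77/4)/(11/4) = 7
T = 2·1/4 + 7 = 15/2

t_a=1/4 t_c=7 v_peak=11/4 T=15/2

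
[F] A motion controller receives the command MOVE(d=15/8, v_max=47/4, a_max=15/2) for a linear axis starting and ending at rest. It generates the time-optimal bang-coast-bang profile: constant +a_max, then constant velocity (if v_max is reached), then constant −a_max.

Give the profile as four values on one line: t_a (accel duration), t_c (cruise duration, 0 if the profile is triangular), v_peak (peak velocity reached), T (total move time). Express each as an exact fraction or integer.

t_a=1/2 t_c=0 v_peak=15/4 T=1

(v_max)²/a_max = (47/4)²/(15/2) = 2209/120
15/8 < 2209/120 → triangular
v_peak = √(15/8·15/2) = √(225/16) = 15/4
t_a = (15/4)/(15/2) = 1/2; t_c = 0
T = 2·1/2 = 1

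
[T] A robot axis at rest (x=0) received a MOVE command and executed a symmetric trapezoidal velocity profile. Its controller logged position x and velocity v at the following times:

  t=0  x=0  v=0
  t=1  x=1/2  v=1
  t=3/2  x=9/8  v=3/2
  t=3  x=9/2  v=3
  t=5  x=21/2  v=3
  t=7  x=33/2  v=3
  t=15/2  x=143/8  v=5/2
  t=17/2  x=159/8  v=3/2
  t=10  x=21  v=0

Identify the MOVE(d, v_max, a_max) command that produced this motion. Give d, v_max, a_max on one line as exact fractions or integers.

d=21 v_max=3 a_max=1

final state: t=10, x=21, v=0 → d = 21
a_max = (1−0)/(1−0) = 1
max v = 3 over t∈[3,7] → v_max = 3
check: 3·(3+4) = 21 ✓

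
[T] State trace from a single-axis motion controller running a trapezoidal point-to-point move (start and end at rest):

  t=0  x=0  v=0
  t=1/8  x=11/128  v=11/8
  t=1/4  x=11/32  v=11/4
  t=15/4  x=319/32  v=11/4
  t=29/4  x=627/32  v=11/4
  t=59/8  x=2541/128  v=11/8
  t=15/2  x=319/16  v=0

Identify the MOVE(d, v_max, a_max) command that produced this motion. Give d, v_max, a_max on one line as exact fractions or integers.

d=319/16 v_max=11/4 a_max=11

final state: t=15/2, x=319/16, v=0 → d = 319/16
a_max = (11/8−0)/(1/8−0) = 11
max v = 11/4 over t∈[1/4,29/4] → v_max = 11/4
check: 11/4·(1/4+7) = 319/16 ✓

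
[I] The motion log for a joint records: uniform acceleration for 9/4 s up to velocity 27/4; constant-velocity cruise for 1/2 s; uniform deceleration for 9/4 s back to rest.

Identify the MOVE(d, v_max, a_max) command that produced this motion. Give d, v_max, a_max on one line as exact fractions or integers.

d=297/16 v_max=27/4 a_max=3

a_max = (27/4)/(9/4) = 3
d_a = ½·27/4·9/4 = 243/32; d_c = 27/4·1/2 = 27/8
d = 2·243/32 + 27/8 = 297/16
t_c = 1/2 > 0 so v_max = 27/4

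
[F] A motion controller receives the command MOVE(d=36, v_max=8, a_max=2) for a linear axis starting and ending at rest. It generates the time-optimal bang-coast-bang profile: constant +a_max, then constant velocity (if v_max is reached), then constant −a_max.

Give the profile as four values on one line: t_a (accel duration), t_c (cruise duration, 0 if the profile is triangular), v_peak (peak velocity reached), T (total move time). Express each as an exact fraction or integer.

t_a=4 t_c=1/2 v_peak=8 T=17/2

vₘ²/aₘ = 8²/2 = 32
36 ≥ 32 → trapezoidal
t_a = 8/2 = 4; v_peak = 8
d_cruise = 36 − 32 = 4; t_c = 4/8 = 1/2
T = 2·4 + 1/2 = 17/2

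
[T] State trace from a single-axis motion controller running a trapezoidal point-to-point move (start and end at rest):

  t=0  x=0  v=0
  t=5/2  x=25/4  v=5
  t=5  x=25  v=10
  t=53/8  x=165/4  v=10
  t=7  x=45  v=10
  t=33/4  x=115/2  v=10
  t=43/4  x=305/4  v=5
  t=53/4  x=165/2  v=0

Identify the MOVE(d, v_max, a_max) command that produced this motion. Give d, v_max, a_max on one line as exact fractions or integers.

d=165/2 v_max=10 a_max=2

final state: t=53/4, x=165/2, v=0 → d = 165/2
a_max = (5−0)/(5/2−0) = 2
max v = 10 over t∈[5,33/4] → v_max = 10
check: 10·(5+13/4) = 165/2 ✓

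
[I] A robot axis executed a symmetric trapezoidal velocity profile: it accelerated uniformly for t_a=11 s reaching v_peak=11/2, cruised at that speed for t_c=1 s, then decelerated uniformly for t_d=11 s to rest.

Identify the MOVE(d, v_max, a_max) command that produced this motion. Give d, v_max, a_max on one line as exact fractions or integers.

d=66 v_max=11/2 a_max=1/2

a_max = (11/2)/11 = 1/2
d_a = ½·11/2·11 = 121/4; d_c = 11/2·1 = 11/2
d = 2·121/4 + 11/2 = 66
t_c = 1 > 0 ⇒ limit active, v_max = 11/2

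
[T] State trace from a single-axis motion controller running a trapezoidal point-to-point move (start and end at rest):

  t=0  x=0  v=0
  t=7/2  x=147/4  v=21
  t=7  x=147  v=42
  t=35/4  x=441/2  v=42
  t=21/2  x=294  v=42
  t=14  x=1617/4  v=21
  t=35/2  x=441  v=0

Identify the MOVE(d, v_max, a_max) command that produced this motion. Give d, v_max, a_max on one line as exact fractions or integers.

final state: t=35/2, x=441, v=0 → d = 441
a_max = (21−0)/(7/2−0) = 6
max v = 42 over t∈[7,21/2] → v_max = 42
check: 42·(7+7/2) = 441 ✓

d=441 v_max=42 a_max=6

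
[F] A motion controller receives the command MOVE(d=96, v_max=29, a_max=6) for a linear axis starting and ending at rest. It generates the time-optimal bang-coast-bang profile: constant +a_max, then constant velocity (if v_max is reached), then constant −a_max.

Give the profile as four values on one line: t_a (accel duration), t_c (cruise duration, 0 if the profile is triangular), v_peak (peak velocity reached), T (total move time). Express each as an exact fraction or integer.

vₘ²/aₘ = 29²/6 = 841/6
96 < 841/6 so t_c = 0
v_peak = √(96·6) = √576 = 24
t_a = 24/6 = 4; t_c = 0
T = 2·4 = 8

t_a=4 t_c=0 v_peak=24 T=8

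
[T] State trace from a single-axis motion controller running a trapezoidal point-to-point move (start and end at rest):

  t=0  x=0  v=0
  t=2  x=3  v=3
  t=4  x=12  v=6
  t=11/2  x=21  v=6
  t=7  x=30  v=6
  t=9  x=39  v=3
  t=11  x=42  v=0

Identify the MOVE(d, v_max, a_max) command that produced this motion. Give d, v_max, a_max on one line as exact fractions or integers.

final state: t=11, x=42, v=0 → d = 42
a_max = (3−0)/(2−0) = 3/2
max v = 6 over t∈[4,7] → v_max = 6
check: 6·(4+3) = 42 ✓

d=42 v_max=6 a_max=3/2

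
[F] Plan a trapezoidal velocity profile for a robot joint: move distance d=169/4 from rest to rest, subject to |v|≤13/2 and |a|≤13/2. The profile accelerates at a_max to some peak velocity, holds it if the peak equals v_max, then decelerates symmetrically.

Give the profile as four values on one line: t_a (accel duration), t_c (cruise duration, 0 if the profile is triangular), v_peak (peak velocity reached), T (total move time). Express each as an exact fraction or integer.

(v_max)²/a_max = (13/2)²/(13/2) = 13/2
169/4 ≥ 13/2 ⇒ cruise phase
t_a = (13/2)/(13/2) = 1; v_peak = 13/2
d_cruise = 169/4 − 13/2 = 143/4; t_c = (143/4)/(13/2) = 11/2
T = 2·1 + 11/2 = 15/2

t_a=1 t_c=11/2 v_peak=13/2 T=15/2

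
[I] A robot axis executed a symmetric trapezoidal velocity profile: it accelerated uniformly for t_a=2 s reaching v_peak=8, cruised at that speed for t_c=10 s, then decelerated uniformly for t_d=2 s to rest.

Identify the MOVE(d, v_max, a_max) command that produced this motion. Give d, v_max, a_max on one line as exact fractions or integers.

a_max = 8/2 = 4
d_a = ½·8·2 = 8; d_c = 8·10 = 80
d = 2·8 + 80 = 96
t_c = 10 > 0 so v_max = 8

d=96 v_max=8 a_max=4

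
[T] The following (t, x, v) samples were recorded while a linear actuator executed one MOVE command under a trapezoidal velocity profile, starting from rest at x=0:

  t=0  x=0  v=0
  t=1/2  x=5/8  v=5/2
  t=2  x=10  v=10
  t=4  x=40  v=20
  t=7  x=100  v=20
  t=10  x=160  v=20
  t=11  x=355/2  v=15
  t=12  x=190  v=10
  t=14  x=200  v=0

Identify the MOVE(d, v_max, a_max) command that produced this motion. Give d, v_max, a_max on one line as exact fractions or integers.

d=200 v_max=20 a_max=5

final state: t=14, x=200, v=0 → d = 200
a_max = (5/2−0)/(1/2−0) = 5
max v = 20 over t∈[4,10] → v_max = 20
check: 20·(4+6) = 200 ✓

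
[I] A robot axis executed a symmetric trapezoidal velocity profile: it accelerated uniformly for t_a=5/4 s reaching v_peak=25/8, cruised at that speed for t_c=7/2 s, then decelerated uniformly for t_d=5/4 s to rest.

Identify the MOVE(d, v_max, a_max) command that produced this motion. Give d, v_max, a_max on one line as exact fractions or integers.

d=475/32 v_max=25/8 a_max=5/2

a_max = (25/8)/(5/4) = 5/2
d_a = ½·25/8·5/4 = 125/64; d_c = 25/8·7/2 = 175/16
d = 2·125/64 + 175/16 = 475/32
t_c = 7/2 > 0 → v_max = v_peak = 25/8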